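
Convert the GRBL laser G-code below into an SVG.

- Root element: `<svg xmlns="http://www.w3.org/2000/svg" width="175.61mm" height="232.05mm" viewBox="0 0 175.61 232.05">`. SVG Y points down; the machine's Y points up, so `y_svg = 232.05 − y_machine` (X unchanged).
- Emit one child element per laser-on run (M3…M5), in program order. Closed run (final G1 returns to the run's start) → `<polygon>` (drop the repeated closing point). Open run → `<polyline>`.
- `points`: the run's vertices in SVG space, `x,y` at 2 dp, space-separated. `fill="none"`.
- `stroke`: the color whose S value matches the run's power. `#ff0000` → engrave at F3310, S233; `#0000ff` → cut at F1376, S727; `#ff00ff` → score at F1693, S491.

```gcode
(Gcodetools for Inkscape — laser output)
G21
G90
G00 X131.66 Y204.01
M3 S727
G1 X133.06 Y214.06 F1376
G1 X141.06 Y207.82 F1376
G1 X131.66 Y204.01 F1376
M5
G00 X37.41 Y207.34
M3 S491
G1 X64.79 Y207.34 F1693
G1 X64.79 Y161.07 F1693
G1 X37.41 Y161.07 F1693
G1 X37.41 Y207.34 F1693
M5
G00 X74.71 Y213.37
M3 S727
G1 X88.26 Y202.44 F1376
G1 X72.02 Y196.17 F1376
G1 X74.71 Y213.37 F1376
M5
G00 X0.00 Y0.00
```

<svg xmlns="http://www.w3.org/2000/svg" width="175.61mm" height="232.05mm" viewBox="0 0 175.61 232.05">
  <polygon points="131.66,28.04 133.06,17.99 141.06,24.23" fill="none" stroke="#0000ff"/>
  <polygon points="37.41,24.71 64.79,24.71 64.79,70.98 37.41,70.98" fill="none" stroke="#ff00ff"/>
  <polygon points="74.71,18.68 88.26,29.61 72.02,35.88" fill="none" stroke="#0000ff"/>
</svg>

y_svg = 232.05 − y_m.

[1] S727→`#0000ff` (cut); closed run; points: 131.66,28.04 133.06,17.99 141.06,24.23

[2] S491→`#ff00ff` (score); closed run; points: 37.41,24.71 64.79,24.71 64.79,70.98 37.41,70.98

[3] S727→`#0000ff` (cut); closed run; points: 74.71,18.68 88.26,29.61 72.02,35.88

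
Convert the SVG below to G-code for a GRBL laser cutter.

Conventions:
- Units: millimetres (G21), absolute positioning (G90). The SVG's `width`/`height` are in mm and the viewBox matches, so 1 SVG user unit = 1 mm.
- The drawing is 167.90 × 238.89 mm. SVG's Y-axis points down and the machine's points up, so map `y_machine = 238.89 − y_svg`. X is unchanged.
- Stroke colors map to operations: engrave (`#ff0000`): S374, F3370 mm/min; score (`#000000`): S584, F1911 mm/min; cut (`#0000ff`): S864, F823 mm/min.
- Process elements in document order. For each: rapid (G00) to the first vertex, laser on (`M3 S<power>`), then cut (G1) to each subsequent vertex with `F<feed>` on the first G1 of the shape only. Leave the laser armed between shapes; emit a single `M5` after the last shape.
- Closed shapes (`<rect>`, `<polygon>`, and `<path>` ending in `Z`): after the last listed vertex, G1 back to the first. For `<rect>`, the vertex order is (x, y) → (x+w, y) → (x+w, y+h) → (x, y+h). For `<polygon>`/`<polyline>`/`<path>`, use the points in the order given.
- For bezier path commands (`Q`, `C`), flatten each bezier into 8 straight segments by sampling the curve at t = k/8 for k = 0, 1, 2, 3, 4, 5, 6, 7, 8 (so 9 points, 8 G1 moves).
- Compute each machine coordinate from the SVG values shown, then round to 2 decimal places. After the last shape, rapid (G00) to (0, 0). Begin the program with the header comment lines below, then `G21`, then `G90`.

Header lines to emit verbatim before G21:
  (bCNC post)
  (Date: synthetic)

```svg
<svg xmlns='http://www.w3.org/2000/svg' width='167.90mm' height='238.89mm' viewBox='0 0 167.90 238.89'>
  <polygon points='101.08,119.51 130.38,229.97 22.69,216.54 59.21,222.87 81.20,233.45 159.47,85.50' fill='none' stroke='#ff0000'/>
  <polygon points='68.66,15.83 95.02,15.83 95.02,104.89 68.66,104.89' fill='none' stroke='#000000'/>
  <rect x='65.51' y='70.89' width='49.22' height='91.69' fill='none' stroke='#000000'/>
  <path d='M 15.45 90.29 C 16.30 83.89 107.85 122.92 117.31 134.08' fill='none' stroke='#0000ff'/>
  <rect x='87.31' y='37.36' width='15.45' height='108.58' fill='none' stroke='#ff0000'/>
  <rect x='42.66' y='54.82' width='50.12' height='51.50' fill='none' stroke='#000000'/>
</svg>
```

(bCNC post)
(Date: synthetic)
G21
G90
G00 X101.08 Y119.38
M3 S374
G1 X130.38 Y8.92 F3370
G1 X22.69 Y22.35
G1 X59.21 Y16.02
G1 X81.20 Y5.44
G1 X159.47 Y153.39
G1 X101.08 Y119.38
G00 X68.66 Y223.06
M3 S584
G1 X95.02 Y223.06 F1911
G1 X95.02 Y134.00
G1 X68.66 Y134.00
G1 X68.66 Y223.06
G00 X65.51 Y168.00
M3 S584
G1 X114.73 Y168.00 F1911
G1 X114.73 Y76.31
G1 X65.51 Y76.31
G1 X65.51 Y168.00
G00 X15.45 Y148.60
M3 S864
G1 X19.68 Y149.01 F823
G1 X30.39 Y146.03
G1 X45.56 Y140.50
G1 X63.15 Y133.29
G1 X81.15 Y125.26
G1 X97.52 Y117.26
G1 X110.25 Y110.16
G1 X117.31 Y104.81
G00 X87.31 Y201.53
M3 S374
G1 X102.76 Y201.53 F3370
G1 X102.76 Y92.95
G1 X87.31 Y92.95
G1 X87.31 Y201.53
G00 X42.66 Y184.07
M3 S584
G1 X92.78 Y184.07 F1911
G1 X92.78 Y132.57
G1 X42.66 Y132.57
G1 X42.66 Y184.07
M5
G00 X0.00 Y0.00

Since the viewBox matches the mm dimensions, user units are millimetres directly. The only transform is the Y-flip y_m = 238.89 − y_svg.

Shape 1 is a closed polygon drawn with `<polygon>`. Its stroke #ff0000 means engrave at S374, F3370. After flipping Y the toolpath is (101.08,119.38) → (130.38,8.92) → (22.69,22.35) → (59.21,16.02) → (81.20,5.44) → (159.47,153.39) → (101.08,119.38), returning to the start.

Shape 2 is a rectangle drawn with `<polygon>`. Its stroke #000000 means score at S584, F1911. After flipping Y the toolpath is (68.66,223.06) → (95.02,223.06) → (95.02,134.00) → (68.66,134.00) → (68.66,223.06), returning to the start.

Shape 3 is a rectangle drawn with `<rect>`. Its stroke #000000 means score at S584, F1911. After flipping Y the toolpath is (65.51,168.00) → (114.73,168.00) → (114.73,76.31) → (65.51,76.31) → (65.51,168.00), returning to the start.

Shape 4 is a cubic bezier drawn with `<path>`. Its stroke #0000ff means cut at S864, F823. After flipping Y the toolpath is (15.45,148.60) → (19.68,149.01) → (30.39,146.03) → (45.56,140.50) → (63.15,133.29) → (81.15,125.26) → (97.52,117.26) → (110.25,110.16) → (117.31,104.81).

Shape 5 is a rectangle drawn with `<rect>`. Its stroke #ff0000 means engrave at S374, F3370. After flipping Y the toolpath is (87.31,201.53) → (102.76,201.53) → (102.76,92.95) → (87.31,92.95) → (87.31,201.53), returning to the start.

Shape 6 is a rectangle drawn with `<rect>`. Its stroke #000000 means score at S584, F1911. After flipping Y the toolpath is (42.66,184.07) → (92.78,184.07) → (92.78,132.57) → (42.66,132.57) → (42.66,184.07), returning to the start.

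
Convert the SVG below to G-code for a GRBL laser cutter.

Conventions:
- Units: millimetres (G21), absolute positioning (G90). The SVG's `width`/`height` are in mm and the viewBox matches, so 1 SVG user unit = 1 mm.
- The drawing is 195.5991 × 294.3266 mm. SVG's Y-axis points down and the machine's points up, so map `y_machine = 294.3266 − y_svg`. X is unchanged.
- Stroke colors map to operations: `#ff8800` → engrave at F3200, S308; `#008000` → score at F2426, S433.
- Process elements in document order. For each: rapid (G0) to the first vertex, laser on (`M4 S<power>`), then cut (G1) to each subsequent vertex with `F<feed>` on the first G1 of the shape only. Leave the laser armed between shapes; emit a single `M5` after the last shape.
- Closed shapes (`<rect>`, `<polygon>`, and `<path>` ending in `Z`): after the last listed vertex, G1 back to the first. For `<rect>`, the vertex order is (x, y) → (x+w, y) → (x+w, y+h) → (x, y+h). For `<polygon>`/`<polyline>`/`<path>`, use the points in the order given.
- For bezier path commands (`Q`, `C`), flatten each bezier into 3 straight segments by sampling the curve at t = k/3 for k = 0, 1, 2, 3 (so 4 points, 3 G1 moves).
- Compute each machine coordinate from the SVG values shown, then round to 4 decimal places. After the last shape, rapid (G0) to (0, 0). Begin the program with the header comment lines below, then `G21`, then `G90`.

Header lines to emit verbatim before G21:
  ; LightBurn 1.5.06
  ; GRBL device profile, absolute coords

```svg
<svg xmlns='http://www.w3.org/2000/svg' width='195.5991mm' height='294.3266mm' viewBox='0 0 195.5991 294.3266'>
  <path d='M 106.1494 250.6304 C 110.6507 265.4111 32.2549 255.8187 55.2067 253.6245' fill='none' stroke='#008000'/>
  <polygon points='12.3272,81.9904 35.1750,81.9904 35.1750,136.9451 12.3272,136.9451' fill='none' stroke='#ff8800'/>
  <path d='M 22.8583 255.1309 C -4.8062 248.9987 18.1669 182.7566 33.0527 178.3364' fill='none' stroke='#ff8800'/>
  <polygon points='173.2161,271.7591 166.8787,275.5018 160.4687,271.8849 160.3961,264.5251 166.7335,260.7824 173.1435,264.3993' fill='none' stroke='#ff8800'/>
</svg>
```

viewBox `0 0 195.5991 294.3266` with mm width/height → 1 unit = 1 mm. Flip: y_m = 294.3266 − y_svg.

**Shape 1** — `<path>` cubic bezier, stroke `#008000` → score (S433, F2426). Control points (SVG): P0=(106.1494,250.6304), P1=(110.6507,265.4111), P2=(32.2549,255.8187), P3=(55.2067,253.6245); sampled at t=k/3. Machine vertices: (106.1494,43.6962) → (89.8422,35.8632) → (59.2136,37.2185) → (55.2067,40.7021). Open path.

**Shape 2** — `<polygon>` rectangle, stroke `#ff8800` → engrave (S308, F3200). Machine vertices: (12.3272,212.3362) → (35.1750,212.3362) → (35.1750,157.3815) → (12.3272,157.3815) → (12.3272,212.3362). Closed: final G1 returns to the first vertex.

**Shape 3** — `<path>` cubic bezier, stroke `#ff8800` → engrave (S308, F3200). Control points (SVG): P0=(22.8583,255.1309), P1=(-4.8062,248.9987), P2=(18.1669,182.7566), P3=(33.0527,178.3364); sampled at t=k/3. Machine vertices: (22.8583,39.1957) → (9.8980,60.8485) → (17.6461,95.4787) → (33.0527,115.9902). Open path.

**Shape 4** — `<polygon>` regular polygon, stroke `#ff8800` → engrave (S308, F3200). Machine vertices: (173.2161,22.5675) → (166.8787,18.8248) → (160.4687,22.4417) → (160.3961,29.8015) → (166.7335,33.5442) → (173.1435,29.9273) → (173.2161,22.5675). Closed: final G1 returns to the first vertex.

; LightBurn 1.5.06
; GRBL device profile, absolute coords
G21
G90
G0 X106.1494 Y43.6962
M4 S433
G1 X89.8422 Y35.8632 F2426
G1 X59.2136 Y37.2185
G1 X55.2067 Y40.7021
G0 X12.3272 Y212.3362
M4 S308
G1 X35.1750 Y212.3362 F3200
G1 X35.1750 Y157.3815
G1 X12.3272 Y157.3815
G1 X12.3272 Y212.3362
G0 X22.8583 Y39.1957
M4 S308
G1 X9.8980 Y60.8485 F3200
G1 X17.6461 Y95.4787
G1 X33.0527 Y115.9902
G0 X173.2161 Y22.5675
M4 S308
G1 X166.8787 Y18.8248 F3200
G1 X160.4687 Y22.4417
G1 X160.3961 Y29.8015
G1 X166.7335 Y33.5442
G1 X173.1435 Y29.9273
G1 X173.2161 Y22.5675
M5
G0 X0.0000 Y0.0000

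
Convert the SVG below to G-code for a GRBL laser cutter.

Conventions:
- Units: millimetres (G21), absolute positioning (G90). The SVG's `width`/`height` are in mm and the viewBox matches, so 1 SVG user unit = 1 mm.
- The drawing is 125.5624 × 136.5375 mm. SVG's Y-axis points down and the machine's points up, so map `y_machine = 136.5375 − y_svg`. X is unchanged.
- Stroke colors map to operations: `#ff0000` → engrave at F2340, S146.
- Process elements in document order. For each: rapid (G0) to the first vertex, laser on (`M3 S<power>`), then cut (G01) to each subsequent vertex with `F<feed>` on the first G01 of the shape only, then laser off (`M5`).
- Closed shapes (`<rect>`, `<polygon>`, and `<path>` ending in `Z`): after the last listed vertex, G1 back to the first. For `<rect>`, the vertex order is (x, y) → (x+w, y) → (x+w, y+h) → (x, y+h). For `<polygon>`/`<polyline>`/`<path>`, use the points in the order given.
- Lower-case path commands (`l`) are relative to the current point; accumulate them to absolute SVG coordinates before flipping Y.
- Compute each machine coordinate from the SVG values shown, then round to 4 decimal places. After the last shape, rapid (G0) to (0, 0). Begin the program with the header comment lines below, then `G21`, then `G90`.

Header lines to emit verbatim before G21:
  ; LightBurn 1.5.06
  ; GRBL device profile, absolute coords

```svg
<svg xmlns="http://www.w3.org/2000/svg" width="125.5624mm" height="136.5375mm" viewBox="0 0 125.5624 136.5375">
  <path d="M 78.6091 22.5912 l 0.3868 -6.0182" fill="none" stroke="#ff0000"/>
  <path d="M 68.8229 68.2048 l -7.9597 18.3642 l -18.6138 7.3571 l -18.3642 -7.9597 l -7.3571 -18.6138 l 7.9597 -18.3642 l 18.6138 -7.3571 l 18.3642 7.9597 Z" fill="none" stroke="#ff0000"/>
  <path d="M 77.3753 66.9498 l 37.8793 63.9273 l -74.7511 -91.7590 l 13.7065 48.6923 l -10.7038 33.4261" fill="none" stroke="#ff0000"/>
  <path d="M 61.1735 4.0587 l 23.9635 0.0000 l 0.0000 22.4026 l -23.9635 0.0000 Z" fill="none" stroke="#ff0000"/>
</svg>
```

Since the viewBox matches the mm dimensions, user units are millimetres directly. The only transform is the Y-flip y_m = 136.5375 − y_svg.

Shape 1 is a line segment drawn with `<path>`. Its stroke #ff0000 means engrave at S146, F2340. After flipping Y the toolpath is (78.6091,113.9463) → (78.9959,119.9645).

Shape 2 is a regular polygon drawn with `<path>`. Its stroke #ff0000 means engrave at S146, F2340. After flipping Y the toolpath is (68.8229,68.3327) → (60.8632,49.9685) → (42.2494,42.6114) → (23.8852,50.5711) → (16.5281,69.1849) → (24.4878,87.5491) → (43.1016,94.9062) → (61.4658,86.9465) → (68.8229,68.3327), returning to the start.

Shape 3 is a open polyline drawn with `<path>`. Its stroke #ff0000 means engrave at S146, F2340. After flipping Y the toolpath is (77.3753,69.5877) → (115.2546,5.6604) → (40.5035,97.4194) → (54.2100,48.7271) → (43.5062,15.3010).

Shape 4 is a rectangle drawn with `<path>`. Its stroke #ff0000 means engrave at S146, F2340. After flipping Y the toolpath is (61.1735,132.4788) → (85.1370,132.4788) → (85.1370,110.0762) → (61.1735,110.0762) → (61.1735,132.4788), returning to the start.

; LightBurn 1.5.06
; GRBL device profile, absolute coords
G21
G90
G0 X78.6091 Y113.9463
M3 S146
G01 X78.9959 Y119.9645 F2340
M5
G0 X68.8229 Y68.3327
M3 S146
G01 X60.8632 Y49.9685 F2340
G01 X42.2494 Y42.6114
G01 X23.8852 Y50.5711
G01 X16.5281 Y69.1849
G01 X24.4878 Y87.5491
G01 X43.1016 Y94.9062
G01 X61.4658 Y86.9465
G01 X68.8229 Y68.3327
M5
G0 X77.3753 Y69.5877
M3 S146
G01 X115.2546 Y5.6604 F2340
G01 X40.5035 Y97.4194
G01 X54.2100 Y48.7271
G01 X43.5062 Y15.3010
M5
G0 X61.1735 Y132.4788
M3 S146
G01 X85.1370 Y132.4788 F2340
G01 X85.1370 Y110.0762
G01 X61.1735 Y110.0762
G01 X61.1735 Y132.4788
M5
G0 X0.0000 Y0.0000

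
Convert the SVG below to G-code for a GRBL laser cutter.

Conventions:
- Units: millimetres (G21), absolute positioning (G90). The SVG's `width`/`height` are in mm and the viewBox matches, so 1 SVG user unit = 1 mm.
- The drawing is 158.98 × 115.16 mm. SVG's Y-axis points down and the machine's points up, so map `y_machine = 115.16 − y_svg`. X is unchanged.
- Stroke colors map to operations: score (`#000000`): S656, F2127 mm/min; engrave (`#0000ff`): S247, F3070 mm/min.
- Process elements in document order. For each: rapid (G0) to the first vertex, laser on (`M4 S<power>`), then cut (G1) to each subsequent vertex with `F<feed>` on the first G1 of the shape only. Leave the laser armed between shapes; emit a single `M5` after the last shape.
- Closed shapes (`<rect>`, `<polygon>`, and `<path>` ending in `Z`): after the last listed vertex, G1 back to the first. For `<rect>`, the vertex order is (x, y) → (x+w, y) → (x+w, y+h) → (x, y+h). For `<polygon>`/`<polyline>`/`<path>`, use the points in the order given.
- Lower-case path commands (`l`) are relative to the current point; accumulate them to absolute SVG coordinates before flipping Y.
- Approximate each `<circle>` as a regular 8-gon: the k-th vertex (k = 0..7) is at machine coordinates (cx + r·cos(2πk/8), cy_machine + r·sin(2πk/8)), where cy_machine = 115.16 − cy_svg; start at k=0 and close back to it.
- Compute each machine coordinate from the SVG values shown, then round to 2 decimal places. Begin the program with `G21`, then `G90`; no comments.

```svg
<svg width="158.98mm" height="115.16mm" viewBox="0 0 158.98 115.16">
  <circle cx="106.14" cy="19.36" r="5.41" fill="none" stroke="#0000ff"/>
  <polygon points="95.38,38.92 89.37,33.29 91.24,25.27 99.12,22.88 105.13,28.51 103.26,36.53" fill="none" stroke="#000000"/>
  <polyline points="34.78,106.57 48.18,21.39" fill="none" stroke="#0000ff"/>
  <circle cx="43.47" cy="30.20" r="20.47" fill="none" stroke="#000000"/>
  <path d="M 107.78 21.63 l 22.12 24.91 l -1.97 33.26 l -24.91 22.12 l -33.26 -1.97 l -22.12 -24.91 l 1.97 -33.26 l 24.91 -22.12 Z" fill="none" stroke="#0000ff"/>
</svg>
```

G21
G90
G0 X111.55 Y95.80
M4 S247
G1 X109.97 Y99.63 F3070
G1 X106.14 Y101.21
G1 X102.31 Y99.63
G1 X100.73 Y95.80
G1 X102.31 Y91.97
G1 X106.14 Y90.39
G1 X109.97 Y91.97
G1 X111.55 Y95.80
G0 X95.38 Y76.24
M4 S656
G1 X89.37 Y81.87 F2127
G1 X91.24 Y89.89
G1 X99.12 Y92.28
G1 X105.13 Y86.65
G1 X103.26 Y78.63
G1 X95.38 Y76.24
G0 X34.78 Y8.59
M4 S247
G1 X48.18 Y93.77 F3070
G0 X63.94 Y84.96
M4 S656
G1 X57.94 Y99.43 F2127
G1 X43.47 Y105.43
G1 X29.00 Y99.43
G1 X23.00 Y84.96
G1 X29.00 Y70.49
G1 X43.47 Y64.49
G1 X57.94 Y70.49
G1 X63.94 Y84.96
G0 X107.78 Y93.53
M4 S247
G1 X129.90 Y68.62 F3070
G1 X127.93 Y35.36
G1 X103.02 Y13.24
G1 X69.76 Y15.21
G1 X47.64 Y40.12
G1 X49.61 Y73.38
G1 X74.52 Y95.50
G1 X107.78 Y93.53
M5

viewBox `0 0 158.98 115.16` with mm width/height → 1 unit = 1 mm. Flip: y_m = 115.16 − y_svg.

**Shape 1** — `<circle>` circle, stroke `#0000ff` → engrave (S247, F3070). Machine vertices: (111.55,95.80) → (109.97,99.63) → (106.14,101.21) → (102.31,99.63) → (100.73,95.80) → (102.31,91.97) → (106.14,90.39) → (109.97,91.97) → (111.55,95.80). Closed: final G1 returns to the first vertex.

**Shape 2** — `<polygon>` regular polygon, stroke `#000000` → score (S656, F2127). Machine vertices: (95.38,76.24) → (89.37,81.87) → (91.24,89.89) → (99.12,92.28) → (105.13,86.65) → (103.26,78.63) → (95.38,76.24). Closed: final G1 returns to the first vertex.

**Shape 3** — `<polyline>` line segment, stroke `#0000ff` → engrave (S247, F3070). Machine vertices: (34.78,8.59) → (48.18,93.77). Open path.

**Shape 4** — `<circle>` circle, stroke `#000000` → score (S656, F2127). Machine vertices: (63.94,84.96) → (57.94,99.43) → (43.47,105.43) → (29.00,99.43) → (23.00,84.96) → (29.00,70.49) → (43.47,64.49) → (57.94,70.49) → (63.94,84.96). Closed: final G1 returns to the first vertex.

**Shape 5** — `<path>` regular polygon, stroke `#0000ff` → engrave (S247, F3070). Machine vertices: (107.78,93.53) → (129.90,68.62) → (127.93,35.36) → (103.02,13.24) → (69.76,15.21) → (47.64,40.12) → (49.61,73.38) → (74.52,95.50) → (107.78,93.53). Closed: final G1 returns to the first vertex.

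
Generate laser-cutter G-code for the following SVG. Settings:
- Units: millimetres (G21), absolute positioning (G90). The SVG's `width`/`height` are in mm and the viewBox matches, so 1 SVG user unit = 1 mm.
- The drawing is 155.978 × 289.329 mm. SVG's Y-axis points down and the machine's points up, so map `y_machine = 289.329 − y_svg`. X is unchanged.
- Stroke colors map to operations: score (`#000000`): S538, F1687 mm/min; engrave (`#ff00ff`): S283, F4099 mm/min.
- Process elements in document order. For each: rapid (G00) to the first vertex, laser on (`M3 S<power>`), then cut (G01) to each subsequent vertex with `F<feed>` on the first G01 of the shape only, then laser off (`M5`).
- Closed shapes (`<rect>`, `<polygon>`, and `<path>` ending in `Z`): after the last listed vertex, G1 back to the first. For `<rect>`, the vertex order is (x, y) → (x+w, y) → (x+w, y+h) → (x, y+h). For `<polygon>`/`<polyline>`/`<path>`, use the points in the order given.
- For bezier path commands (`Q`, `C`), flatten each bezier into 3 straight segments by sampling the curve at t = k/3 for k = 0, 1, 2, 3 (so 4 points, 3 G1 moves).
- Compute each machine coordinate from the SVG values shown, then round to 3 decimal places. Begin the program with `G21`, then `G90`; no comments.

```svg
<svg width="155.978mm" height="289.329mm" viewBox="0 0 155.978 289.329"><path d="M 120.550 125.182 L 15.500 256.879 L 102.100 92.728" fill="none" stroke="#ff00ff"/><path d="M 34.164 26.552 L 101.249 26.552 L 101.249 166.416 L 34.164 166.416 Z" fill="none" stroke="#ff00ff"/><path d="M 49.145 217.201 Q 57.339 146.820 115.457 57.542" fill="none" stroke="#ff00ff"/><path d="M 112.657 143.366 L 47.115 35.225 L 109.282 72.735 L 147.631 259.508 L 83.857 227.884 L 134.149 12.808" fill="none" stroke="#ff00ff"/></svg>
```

G21
G90
G00 X120.550 Y164.147
M3 S283
G01 X15.500 Y32.450 F4099
G01 X102.100 Y196.601
M5
G00 X34.164 Y262.777
M3 S283
G01 X101.249 Y262.777 F4099
G01 X101.249 Y122.913
G01 X34.164 Y122.913
G01 X34.164 Y262.777
M5
G00 X49.145 Y72.128
M3 S283
G01 X60.155 Y121.148 F4099
G01 X82.259 Y174.368
G01 X115.457 Y231.787
M5
G00 X112.657 Y145.963
M3 S283
G01 X47.115 Y254.104 F4099
G01 X109.282 Y216.594
G01 X147.631 Y29.821
G01 X83.857 Y61.445
G01 X134.149 Y276.521
M5

viewBox `0 0 155.978 289.329` with mm width/height → 1 unit = 1 mm. Flip: y_m = 289.329 − y_svg.

**Shape 1** — `<path>` open polyline, stroke `#ff00ff` → engrave (S283, F4099). Machine vertices: (120.550,164.147) → (15.500,32.450) → (102.100,196.601). Open path.

**Shape 2** — `<path>` rectangle, stroke `#ff00ff` → engrave (S283, F4099). Machine vertices: (34.164,262.777) → (101.249,262.777) → (101.249,122.913) → (34.164,122.913) → (34.164,262.777). Closed: final G1 returns to the first vertex.

**Shape 3** — `<path>` quadratic bezier, stroke `#ff00ff` → engrave (S283, F4099). Control points (SVG): P0=(49.145,217.201), P1=(57.339,146.820), P2=(115.457,57.542); sampled at t=k/3. Machine vertices: (49.145,72.128) → (60.155,121.148) → (82.259,174.368) → (115.457,231.787). Open path.

**Shape 4** — `<path>` open polyline, stroke `#ff00ff` → engrave (S283, F4099). Machine vertices: (112.657,145.963) → (47.115,254.104) → (109.282,216.594) → (147.631,29.821) → (83.857,61.445) → (134.149,276.521). Open path.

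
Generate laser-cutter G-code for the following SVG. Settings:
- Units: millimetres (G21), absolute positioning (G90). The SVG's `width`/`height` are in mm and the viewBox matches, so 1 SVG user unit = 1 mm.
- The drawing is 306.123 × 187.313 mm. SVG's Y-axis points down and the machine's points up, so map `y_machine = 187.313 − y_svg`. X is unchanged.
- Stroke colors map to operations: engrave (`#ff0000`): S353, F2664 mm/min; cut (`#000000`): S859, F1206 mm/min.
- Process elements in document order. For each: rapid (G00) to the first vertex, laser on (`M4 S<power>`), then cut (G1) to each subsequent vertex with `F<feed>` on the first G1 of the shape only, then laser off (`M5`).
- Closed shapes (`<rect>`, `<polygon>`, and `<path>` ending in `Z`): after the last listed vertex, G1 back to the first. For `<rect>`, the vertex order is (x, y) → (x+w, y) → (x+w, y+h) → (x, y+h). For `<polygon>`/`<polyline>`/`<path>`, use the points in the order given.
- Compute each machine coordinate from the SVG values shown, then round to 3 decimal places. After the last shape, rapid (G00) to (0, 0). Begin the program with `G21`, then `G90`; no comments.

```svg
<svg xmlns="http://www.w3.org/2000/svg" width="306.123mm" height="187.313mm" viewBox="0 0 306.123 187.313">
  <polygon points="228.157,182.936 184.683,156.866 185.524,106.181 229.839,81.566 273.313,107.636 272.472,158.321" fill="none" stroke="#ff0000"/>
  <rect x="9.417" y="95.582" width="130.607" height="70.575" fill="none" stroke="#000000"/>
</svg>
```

Since the viewBox matches the mm dimensions, user units are millimetres directly. The only transform is the Y-flip y_m = 187.313 − y_svg.

Shape 1 is a regular polygon drawn with `<polygon>`. Its stroke #ff0000 means engrave at S353, F2664. After flipping Y the toolpath is (228.157,4.377) → (184.683,30.447) → (185.524,81.132) → (229.839,105.747) → (273.313,79.677) → (272.472,28.992) → (228.157,4.377), returning to the start.

Shape 2 is a rectangle drawn with `<rect>`. Its stroke #000000 means cut at S859, F1206. After flipping Y the toolpath is (9.417,91.731) → (140.024,91.731) → (140.024,21.156) → (9.417,21.156) → (9.417,91.731), returning to the start.

G21
G90
G00 X228.157 Y4.377
M4 S353
G1 X184.683 Y30.447 F2664
G1 X185.524 Y81.132
G1 X229.839 Y105.747
G1 X273.313 Y79.677
G1 X272.472 Y28.992
G1 X228.157 Y4.377
M5
G00 X9.417 Y91.731
M4 S859
G1 X140.024 Y91.731 F1206
G1 X140.024 Y21.156
G1 X9.417 Y21.156
G1 X9.417 Y91.731
M5
G00 X0.000 Y0.000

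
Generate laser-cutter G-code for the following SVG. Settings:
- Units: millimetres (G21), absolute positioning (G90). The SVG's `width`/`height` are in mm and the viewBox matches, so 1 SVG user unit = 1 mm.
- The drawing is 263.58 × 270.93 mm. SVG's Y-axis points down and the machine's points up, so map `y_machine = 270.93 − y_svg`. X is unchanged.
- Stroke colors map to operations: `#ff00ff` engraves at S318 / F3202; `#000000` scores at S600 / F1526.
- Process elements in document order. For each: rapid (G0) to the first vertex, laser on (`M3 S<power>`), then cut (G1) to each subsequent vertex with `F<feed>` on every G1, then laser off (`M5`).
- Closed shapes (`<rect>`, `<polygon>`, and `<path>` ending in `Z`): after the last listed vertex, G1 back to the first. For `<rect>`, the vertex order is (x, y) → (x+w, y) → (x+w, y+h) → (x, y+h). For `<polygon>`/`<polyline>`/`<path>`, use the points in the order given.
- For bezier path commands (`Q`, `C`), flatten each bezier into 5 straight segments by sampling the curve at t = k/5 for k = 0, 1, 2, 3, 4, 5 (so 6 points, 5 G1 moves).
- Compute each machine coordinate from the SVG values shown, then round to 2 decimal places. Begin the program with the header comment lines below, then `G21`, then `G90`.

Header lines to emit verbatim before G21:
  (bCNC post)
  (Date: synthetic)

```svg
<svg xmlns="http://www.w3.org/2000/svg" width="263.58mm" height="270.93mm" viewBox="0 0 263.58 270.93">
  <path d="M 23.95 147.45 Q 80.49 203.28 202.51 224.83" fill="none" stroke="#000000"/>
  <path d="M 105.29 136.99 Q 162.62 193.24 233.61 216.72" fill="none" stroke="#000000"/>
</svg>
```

(bCNC post)
(Date: synthetic)
G21
G90
G0 X23.95 Y123.48
M3 S600
G1 X49.19 Y102.52 F1526
G1 X79.66 Y84.30 F1526
G1 X115.37 Y68.82 F1526
G1 X156.32 Y56.09 F1526
G1 X202.51 Y46.10 F1526
M5
G0 X105.29 Y133.94
M3 S600
G1 X128.77 Y112.75 F1526
G1 X153.34 Y94.18 F1526
G1 X179.00 Y78.24 F1526
G1 X205.76 Y64.91 F1526
G1 X233.61 Y54.21 F1526
M5

viewBox `0 0 263.58 270.93` with mm width/height → 1 unit = 1 mm. Flip: y_m = 270.93 − y_svg.

**Shape 1** — `<path>` quadratic bezier, stroke `#000000` → score (S600, F1526). Control points (SVG): P0=(23.95,147.45), P1=(80.49,203.28), P2=(202.51,224.83); sampled at t=k/5. Machine vertices: (23.95,123.48) → (49.19,102.52) → (79.66,84.30) → (115.37,68.82) → (156.32,56.09) → (202.51,46.10). Open path.

**Shape 2** — `<path>` quadratic bezier, stroke `#000000` → score (S600, F1526). Control points (SVG): P0=(105.29,136.99), P1=(162.62,193.24), P2=(233.61,216.72); sampled at t=k/5. Machine vertices: (105.29,133.94) → (128.77,112.75) → (153.34,94.18) → (179.00,78.24) → (205.76,64.91) → (233.61,54.21). Open path.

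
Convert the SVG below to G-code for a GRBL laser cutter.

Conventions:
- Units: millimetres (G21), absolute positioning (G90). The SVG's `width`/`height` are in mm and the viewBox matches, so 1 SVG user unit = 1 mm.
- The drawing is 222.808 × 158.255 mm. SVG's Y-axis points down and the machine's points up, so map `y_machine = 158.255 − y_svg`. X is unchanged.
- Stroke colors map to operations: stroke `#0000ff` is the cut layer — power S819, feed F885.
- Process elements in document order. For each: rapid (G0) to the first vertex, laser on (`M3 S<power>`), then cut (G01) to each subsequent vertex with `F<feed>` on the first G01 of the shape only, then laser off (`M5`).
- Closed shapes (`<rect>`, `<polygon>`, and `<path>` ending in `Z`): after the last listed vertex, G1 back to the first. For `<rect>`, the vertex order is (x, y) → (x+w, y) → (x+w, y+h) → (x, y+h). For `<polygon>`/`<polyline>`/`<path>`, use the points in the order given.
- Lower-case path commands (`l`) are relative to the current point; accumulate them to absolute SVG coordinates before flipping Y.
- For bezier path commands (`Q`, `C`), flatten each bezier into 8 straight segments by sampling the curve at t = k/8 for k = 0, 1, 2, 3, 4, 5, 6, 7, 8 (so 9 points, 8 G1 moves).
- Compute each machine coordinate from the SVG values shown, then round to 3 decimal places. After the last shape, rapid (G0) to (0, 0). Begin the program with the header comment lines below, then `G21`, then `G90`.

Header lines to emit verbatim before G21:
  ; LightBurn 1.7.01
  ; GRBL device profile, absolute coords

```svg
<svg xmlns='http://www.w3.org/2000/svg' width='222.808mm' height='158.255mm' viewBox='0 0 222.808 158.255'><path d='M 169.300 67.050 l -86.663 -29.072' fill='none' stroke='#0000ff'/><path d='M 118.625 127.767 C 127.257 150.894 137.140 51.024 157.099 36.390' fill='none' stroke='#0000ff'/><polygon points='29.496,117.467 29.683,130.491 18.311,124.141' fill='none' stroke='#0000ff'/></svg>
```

viewBox `0 0 222.808 158.255` with mm width/height → 1 unit = 1 mm. Flip: y_m = 158.255 − y_svg.

**Shape 1** — `<path>` line segment, stroke `#0000ff` → cut (S819, F885). Machine vertices: (169.300,91.205) → (82.637,120.277). Open path.

**Shape 2** — `<path>` cubic bezier, stroke `#0000ff` → cut (S819, F885). Control points (SVG): P0=(118.625,127.767), P1=(127.257,150.894), P2=(137.140,51.024), P3=(157.099,36.390); sampled at t=k/8. Machine vertices: (118.625,30.488) → (121.938,27.174) → (125.471,32.951) → (129.329,45.378) → (133.614,62.016) → (138.431,80.424) → (143.881,98.161) → (150.069,112.789) → (157.099,121.865). Open path.

**Shape 3** — `<polygon>` regular polygon, stroke `#0000ff` → cut (S819, F885). Machine vertices: (29.496,40.788) → (29.683,27.764) → (18.311,34.114) → (29.496,40.788). Closed: final G1 returns to the first vertex.

; LightBurn 1.7.01
; GRBL device profile, absolute coords
G21
G90
G0 X169.300 Y91.205
M3 S819
G01 X82.637 Y120.277 F885
M5
G0 X118.625 Y30.488
M3 S819
G01 X121.938 Y27.174 F885
G01 X125.471 Y32.951
G01 X129.329 Y45.378
G01 X133.614 Y62.016
G01 X138.431 Y80.424
G01 X143.881 Y98.161
G01 X150.069 Y112.789
G01 X157.099 Y121.865
M5
G0 X29.496 Y40.788
M3 S819
G01 X29.683 Y27.764 F885
G01 X18.311 Y34.114
G01 X29.496 Y40.788
M5
G0 X0.000 Y0.000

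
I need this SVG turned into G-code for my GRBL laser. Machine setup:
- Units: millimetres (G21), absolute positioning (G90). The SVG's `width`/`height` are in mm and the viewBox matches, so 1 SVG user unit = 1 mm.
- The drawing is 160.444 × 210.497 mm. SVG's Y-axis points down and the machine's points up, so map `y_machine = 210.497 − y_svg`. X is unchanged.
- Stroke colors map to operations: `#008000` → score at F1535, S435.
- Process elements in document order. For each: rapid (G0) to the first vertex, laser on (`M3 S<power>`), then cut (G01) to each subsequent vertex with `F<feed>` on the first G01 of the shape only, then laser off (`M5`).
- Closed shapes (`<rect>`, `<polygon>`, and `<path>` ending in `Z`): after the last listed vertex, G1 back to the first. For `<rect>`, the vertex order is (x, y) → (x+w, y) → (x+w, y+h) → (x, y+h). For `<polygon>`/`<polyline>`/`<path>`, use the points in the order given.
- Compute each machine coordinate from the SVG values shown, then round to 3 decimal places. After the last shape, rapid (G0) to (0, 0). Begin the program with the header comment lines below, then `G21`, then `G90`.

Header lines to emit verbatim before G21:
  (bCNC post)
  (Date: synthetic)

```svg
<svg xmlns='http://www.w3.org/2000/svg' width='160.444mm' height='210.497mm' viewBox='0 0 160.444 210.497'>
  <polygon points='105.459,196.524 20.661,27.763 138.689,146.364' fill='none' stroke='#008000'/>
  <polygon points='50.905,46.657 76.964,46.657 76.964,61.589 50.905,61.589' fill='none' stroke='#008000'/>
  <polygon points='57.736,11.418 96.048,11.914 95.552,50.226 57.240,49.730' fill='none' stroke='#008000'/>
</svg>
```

(bCNC post)
(Date: synthetic)
G21
G90
G0 X105.459 Y13.973
M3 S435
G01 X20.661 Y182.734 F1535
G01 X138.689 Y64.133
G01 X105.459 Y13.973
M5
G0 X50.905 Y163.840
M3 S435
G01 X76.964 Y163.840 F1535
G01 X76.964 Y148.908
G01 X50.905 Y148.908
G01 X50.905 Y163.840
M5
G0 X57.736 Y199.079
M3 S435
G01 X96.048 Y198.583 F1535
G01 X95.552 Y160.271
G01 X57.240 Y160.767
G01 X57.736 Y199.079
M5
G0 X0.000 Y0.000

viewBox `0 0 160.444 210.497` with mm width/height → 1 unit = 1 mm. Flip: y_m = 210.497 − y_svg.

**Shape 1** — `<polygon>` closed polygon, stroke `#008000` → score (S435, F1535). Machine vertices: (105.459,13.973) → (20.661,182.734) → (138.689,64.133) → (105.459,13.973). Closed: final G1 returns to the first vertex.

**Shape 2** — `<polygon>` rectangle, stroke `#008000` → score (S435, F1535). Machine vertices: (50.905,163.840) → (76.964,163.840) → (76.964,148.908) → (50.905,148.908) → (50.905,163.840). Closed: final G1 returns to the first vertex.

**Shape 3** — `<polygon>` regular polygon, stroke `#008000` → score (S435, F1535). Machine vertices: (57.736,199.079) → (96.048,198.583) → (95.552,160.271) → (57.240,160.767) → (57.736,199.079). Closed: final G1 returns to the first vertex.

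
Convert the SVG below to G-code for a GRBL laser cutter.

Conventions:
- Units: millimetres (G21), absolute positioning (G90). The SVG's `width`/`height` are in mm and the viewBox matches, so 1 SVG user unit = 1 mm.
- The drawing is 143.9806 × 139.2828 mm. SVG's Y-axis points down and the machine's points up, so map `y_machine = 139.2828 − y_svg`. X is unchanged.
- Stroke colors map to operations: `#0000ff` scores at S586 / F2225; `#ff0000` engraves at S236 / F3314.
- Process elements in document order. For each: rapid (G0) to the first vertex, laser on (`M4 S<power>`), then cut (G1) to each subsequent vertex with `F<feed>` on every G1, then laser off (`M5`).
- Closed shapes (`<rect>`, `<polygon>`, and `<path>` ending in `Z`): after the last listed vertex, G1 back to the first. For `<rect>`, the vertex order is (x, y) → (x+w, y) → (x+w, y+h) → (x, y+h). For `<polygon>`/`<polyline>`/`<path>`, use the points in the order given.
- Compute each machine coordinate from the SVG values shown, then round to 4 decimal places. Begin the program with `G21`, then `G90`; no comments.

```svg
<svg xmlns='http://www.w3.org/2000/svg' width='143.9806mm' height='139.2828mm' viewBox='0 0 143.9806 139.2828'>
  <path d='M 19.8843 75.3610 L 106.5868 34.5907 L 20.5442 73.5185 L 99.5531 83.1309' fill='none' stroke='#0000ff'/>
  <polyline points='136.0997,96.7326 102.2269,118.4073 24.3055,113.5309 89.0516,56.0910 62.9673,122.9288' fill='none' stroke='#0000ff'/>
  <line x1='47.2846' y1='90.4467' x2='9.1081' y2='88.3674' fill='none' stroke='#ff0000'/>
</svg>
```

G21
G90
G0 X19.8843 Y63.9218
M4 S586
G1 X106.5868 Y104.6921 F2225
G1 X20.5442 Y65.7643 F2225
G1 X99.5531 Y56.1519 F2225
M5
G0 X136.0997 Y42.5502
M4 S586
G1 X102.2269 Y20.8755 F2225
G1 X24.3055 Y25.7519 F2225
G1 X89.0516 Y83.1918 F2225
G1 X62.9673 Y16.3540 F2225
M5
G0 X47.2846 Y48.8361
M4 S236
G1 X9.1081 Y50.9154 F3314
M5

Since the viewBox matches the mm dimensions, user units are millimetres directly. The only transform is the Y-flip y_m = 139.2828 − y_svg.

Shape 1 is a open polyline drawn with `<path>`. Its stroke #0000ff means score at S586, F2225. After flipping Y the toolpath is (19.8843,63.9218) → (106.5868,104.6921) → (20.5442,65.7643) → (99.5531,56.1519).

Shape 2 is a open polyline drawn with `<polyline>`. Its stroke #0000ff means score at S586, F2225. After flipping Y the toolpath is (136.0997,42.5502) → (102.2269,20.8755) → (24.3055,25.7519) → (89.0516,83.1918) → (62.9673,16.3540).

Shape 3 is a line segment drawn with `<line>`. Its stroke #ff0000 means engrave at S236, F3314. After flipping Y the toolpath is (47.2846,48.8361) → (9.1081,50.9154).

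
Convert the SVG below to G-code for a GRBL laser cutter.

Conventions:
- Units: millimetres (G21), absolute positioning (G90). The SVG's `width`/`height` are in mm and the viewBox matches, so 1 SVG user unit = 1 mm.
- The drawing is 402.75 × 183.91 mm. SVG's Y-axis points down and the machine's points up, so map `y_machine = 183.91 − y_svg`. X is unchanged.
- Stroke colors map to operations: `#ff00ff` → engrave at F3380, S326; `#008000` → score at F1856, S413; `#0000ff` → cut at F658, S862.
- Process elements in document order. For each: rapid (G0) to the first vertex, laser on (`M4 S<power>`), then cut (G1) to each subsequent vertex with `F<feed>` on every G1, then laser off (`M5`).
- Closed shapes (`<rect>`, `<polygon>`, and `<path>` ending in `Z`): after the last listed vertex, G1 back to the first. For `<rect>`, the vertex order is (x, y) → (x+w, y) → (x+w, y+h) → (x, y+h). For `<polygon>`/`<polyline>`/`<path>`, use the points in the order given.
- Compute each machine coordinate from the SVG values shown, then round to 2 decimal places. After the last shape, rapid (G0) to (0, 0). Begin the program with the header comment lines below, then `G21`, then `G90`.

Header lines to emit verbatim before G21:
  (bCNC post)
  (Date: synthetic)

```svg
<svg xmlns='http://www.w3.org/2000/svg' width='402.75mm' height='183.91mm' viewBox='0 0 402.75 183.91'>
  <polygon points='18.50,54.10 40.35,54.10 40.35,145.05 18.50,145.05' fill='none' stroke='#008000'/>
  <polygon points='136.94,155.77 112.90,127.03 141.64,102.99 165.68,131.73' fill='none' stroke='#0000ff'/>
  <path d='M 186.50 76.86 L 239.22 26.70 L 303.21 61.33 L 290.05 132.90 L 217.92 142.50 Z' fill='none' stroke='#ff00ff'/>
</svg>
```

(bCNC post)
(Date: synthetic)
G21
G90
G0 X18.50 Y129.81
M4 S413
G1 X40.35 Y129.81 F1856
G1 X40.35 Y38.86 F1856
G1 X18.50 Y38.86 F1856
G1 X18.50 Y129.81 F1856
M5
G0 X136.94 Y28.14
M4 S862
G1 X112.90 Y56.88 F658
G1 X141.64 Y80.92 F658
G1 X165.68 Y52.18 F658
G1 X136.94 Y28.14 F658
M5
G0 X186.50 Y107.05
M4 S326
G1 X239.22 Y157.21 F3380
G1 X303.21 Y122.58 F3380
G1 X290.05 Y51.01 F3380
G1 X217.92 Y41.41 F3380
G1 X186.50 Y107.05 F3380
M5
G0 X0.00 Y0.00

Since the viewBox matches the mm dimensions, user units are millimetres directly. The only transform is the Y-flip y_m = 183.91 − y_svg.

Shape 1 is a rectangle drawn with `<polygon>`. Its stroke #008000 means score at S413, F1856. After flipping Y the toolpath is (18.50,129.81) → (40.35,129.81) → (40.35,38.86) → (18.50,38.86) → (18.50,129.81), returning to the start.

Shape 2 is a regular polygon drawn with `<polygon>`. Its stroke #0000ff means cut at S862, F658. After flipping Y the toolpath is (136.94,28.14) → (112.90,56.88) → (141.64,80.92) → (165.68,52.18) → (136.94,28.14), returning to the start.

Shape 3 is a regular polygon drawn with `<path>`. Its stroke #ff00ff means engrave at S326, F3380. After flipping Y the toolpath is (186.50,107.05) → (239.22,157.21) → (303.21,122.58) → (290.05,51.01) → (217.92,41.41) → (186.50,107.05), returning to the start.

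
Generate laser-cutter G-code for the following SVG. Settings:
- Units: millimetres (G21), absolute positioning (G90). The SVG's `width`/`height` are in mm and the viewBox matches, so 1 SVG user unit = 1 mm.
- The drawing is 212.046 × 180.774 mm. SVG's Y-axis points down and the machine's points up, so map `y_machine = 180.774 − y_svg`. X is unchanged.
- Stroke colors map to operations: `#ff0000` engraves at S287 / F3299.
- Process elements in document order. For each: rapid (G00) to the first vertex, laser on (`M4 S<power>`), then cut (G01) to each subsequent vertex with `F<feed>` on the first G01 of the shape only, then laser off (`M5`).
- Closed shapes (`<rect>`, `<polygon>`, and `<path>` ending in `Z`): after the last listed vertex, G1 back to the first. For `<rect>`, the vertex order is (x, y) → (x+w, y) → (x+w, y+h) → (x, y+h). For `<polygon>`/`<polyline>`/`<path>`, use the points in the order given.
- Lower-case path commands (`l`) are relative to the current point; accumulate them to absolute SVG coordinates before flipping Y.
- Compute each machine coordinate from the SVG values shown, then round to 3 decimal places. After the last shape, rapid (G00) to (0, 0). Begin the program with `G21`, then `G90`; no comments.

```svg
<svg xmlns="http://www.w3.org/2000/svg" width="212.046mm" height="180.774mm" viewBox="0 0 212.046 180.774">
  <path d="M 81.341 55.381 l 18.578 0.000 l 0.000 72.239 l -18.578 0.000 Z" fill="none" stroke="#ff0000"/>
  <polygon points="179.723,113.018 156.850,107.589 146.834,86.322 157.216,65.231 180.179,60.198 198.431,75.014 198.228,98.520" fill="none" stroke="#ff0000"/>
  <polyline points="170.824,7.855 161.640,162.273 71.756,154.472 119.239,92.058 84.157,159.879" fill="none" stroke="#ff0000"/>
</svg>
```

viewBox `0 0 212.046 180.774` with mm width/height → 1 unit = 1 mm. Flip: y_m = 180.774 − y_svg.

**Shape 1** — `<path>` rectangle, stroke `#ff0000` → engrave (S287, F3299). Machine vertices: (81.341,125.393) → (99.919,125.393) → (99.919,53.154) → (81.341,53.154) → (81.341,125.393). Closed: final G1 returns to the first vertex.

**Shape 2** — `<polygon>` regular polygon, stroke `#ff0000` → engrave (S287, F3299). Machine vertices: (179.723,67.756) → (156.850,73.185) → (146.834,94.452) → (157.216,115.543) → (180.179,120.576) → (198.431,105.760) → (198.228,82.254) → (179.723,67.756). Closed: final G1 returns to the first vertex.

**Shape 3** — `<polyline>` open polyline, stroke `#ff0000` → engrave (S287, F3299). Machine vertices: (170.824,172.919) → (161.640,18.501) → (71.756,26.302) → (119.239,88.716) → (84.157,20.895). Open path.

G21
G90
G00 X81.341 Y125.393
M4 S287
G01 X99.919 Y125.393 F3299
G01 X99.919 Y53.154
G01 X81.341 Y53.154
G01 X81.341 Y125.393
M5
G00 X179.723 Y67.756
M4 S287
G01 X156.850 Y73.185 F3299
G01 X146.834 Y94.452
G01 X157.216 Y115.543
G01 X180.179 Y120.576
G01 X198.431 Y105.760
G01 X198.228 Y82.254
G01 X179.723 Y67.756
M5
G00 X170.824 Y172.919
M4 S287
G01 X161.640 Y18.501 F3299
G01 X71.756 Y26.302
G01 X119.239 Y88.716
G01 X84.157 Y20.895
M5
G00 X0.000 Y0.000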